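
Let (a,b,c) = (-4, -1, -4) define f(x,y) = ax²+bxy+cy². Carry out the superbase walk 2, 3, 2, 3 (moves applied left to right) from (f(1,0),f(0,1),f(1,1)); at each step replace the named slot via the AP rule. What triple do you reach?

start (-4,-4,-9) = (f(1,0),f(0,1),f(1,1))
replace slot 2: 2·((-4)+(-9)) − (-4) = -22 → (-4,-22,-9)
replace slot 3: 2·((-4)+(-22)) − (-9) = -43 → (-4,-22,-43)
replace slot 2: 2·((-4)+(-43)) − (-22) = -72 → (-4,-72,-43)
replace slot 3: 2·((-4)+(-72)) − (-43) = -109 → (-4,-72,-109)

-4,-72,-109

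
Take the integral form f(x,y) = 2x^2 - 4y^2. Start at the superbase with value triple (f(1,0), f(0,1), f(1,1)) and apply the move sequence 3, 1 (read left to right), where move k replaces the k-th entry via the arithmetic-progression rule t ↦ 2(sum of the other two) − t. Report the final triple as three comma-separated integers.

start (2,-4,-2) = (f(1,0),f(0,1),f(1,1))
replace slot 3: 2·(2+(-4)) − (-2) = -2 → (2,-4,-2)
replace slot 1: 2·((-4)+(-2)) − 2 = -14 → (-14,-4,-2)

-14,-4,-2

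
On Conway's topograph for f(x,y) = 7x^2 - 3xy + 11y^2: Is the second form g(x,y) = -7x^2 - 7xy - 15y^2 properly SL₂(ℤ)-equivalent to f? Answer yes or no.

D₁ = -299, D₂ = -371
discriminants differ ⇒ not SL₂(ℤ)-equivalent

no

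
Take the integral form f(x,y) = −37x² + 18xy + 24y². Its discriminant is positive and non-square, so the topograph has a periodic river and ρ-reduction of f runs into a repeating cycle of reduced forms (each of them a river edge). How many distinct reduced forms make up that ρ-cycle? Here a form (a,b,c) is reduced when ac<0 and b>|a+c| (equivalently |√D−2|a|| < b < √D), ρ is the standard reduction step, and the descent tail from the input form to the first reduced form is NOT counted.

D = 3876, ⌊√D⌋ = 62
river: ρ → (24,30,-31)
river: ρ → (-31,32,23)
river: ρ → (23,60,-3)
river: ρ → (-3,60,23)
river: ρ → (23,32,-31)
river: ρ → (-31,30,24)
river: ρ → (24,18,-37)
river: ρ → (-37,56,5)
river: ρ → (5,54,-48)
river: ρ → (-48,42,11)
river: ρ → (11,46,-40)
river: ρ → (-40,34,17)
river: ρ → (17,34,-40)
river: ρ → (-40,46,11)
river: ρ → (11,42,-48)
river: ρ → (-48,54,5)
river: ρ → (5,56,-37)
river: ρ → (-37,18,24)
ρ-cycle length = 18 (tail of 0 descent steps not counted)

18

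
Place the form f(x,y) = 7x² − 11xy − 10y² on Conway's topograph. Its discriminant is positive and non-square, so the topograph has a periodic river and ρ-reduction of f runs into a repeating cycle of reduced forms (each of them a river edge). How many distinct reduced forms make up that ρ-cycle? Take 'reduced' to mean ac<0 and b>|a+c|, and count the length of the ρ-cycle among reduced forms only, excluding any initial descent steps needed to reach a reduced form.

D = 401, ⌊√D⌋ = 20
descent: ρ → (-10,11,7)  [lands on river]
river: ρ → (7,17,-4)
river: ρ → (-4,15,11)
river: ρ → (11,7,-8)
river: ρ → (-8,9,10)
river: ρ → (10,11,-7)
river: ρ → (-7,17,4)
river: ρ → (4,15,-11)
river: ρ → (-11,7,8)
river: ρ → (8,9,-10)
ρ-cycle length = 10 (tail of 1 descent step not counted)

10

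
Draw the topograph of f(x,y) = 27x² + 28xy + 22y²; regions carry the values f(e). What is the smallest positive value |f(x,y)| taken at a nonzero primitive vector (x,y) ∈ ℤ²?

translate: b→-26 (≡28 mod 54), so (27,28,22)→(27,-26,21)
flip: (27,-26,21)→(21,26,27)
translate: b→-16 (≡26 mod 42), so (21,26,27)→(21,-16,22)
reduced (well bottom): (21,-16,22) with a≤c, −a<b≤a
well minimum = a = 21

21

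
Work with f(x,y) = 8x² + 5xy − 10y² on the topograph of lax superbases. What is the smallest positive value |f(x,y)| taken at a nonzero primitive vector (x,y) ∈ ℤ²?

river: ρ → (-10,15,3)
river: ρ → (3,15,-10)
river: ρ → (-10,5,8)
river: ρ → (8,11,-7)
river: ρ → (-7,17,2)
river: ρ → (2,15,-15)
river: ρ → (-15,15,2)
river: ρ → (2,17,-7)
river: ρ → (-7,11,8)
river: ρ → (8,5,-10)
closes: descent 0, river 10
min |a| on river = 2

2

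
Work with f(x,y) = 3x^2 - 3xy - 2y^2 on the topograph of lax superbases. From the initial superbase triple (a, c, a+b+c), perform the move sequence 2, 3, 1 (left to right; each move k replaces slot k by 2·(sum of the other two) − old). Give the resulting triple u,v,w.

start (3,-2,-2) = (f(1,0),f(0,1),f(1,1))
replace slot 2: 2·(3+(-2)) − (-2) = 4 → (3,4,-2)
replace slot 3: 2·(3+4) − (-2) = 16 → (3,4,16)
replace slot 1: 2·(4+16) − 3 = 37 → (37,4,16)

37,4,16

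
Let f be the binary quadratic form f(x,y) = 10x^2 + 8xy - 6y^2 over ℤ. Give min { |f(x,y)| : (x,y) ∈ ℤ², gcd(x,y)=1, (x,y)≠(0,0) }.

river: ρ → (-6,16,2)
river: ρ → (2,16,-6)
river: ρ → (-6,8,10)
river: ρ → (10,12,-4)
river: ρ → (-4,12,10)
river: ρ → (10,8,-6)
closes: descent 0, river 6
min |a| on river = 2

2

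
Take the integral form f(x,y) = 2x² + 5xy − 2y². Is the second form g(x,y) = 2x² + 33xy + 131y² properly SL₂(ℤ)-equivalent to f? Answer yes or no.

D₁ = 41, D₂ = 41
river cycle of f (length 10): (-2, 3, 4), (4, 5, -1), (-1, 5, 4), (4, 3, -2), (-2, 5, 2), (2, 3, -4), (-4, 5, 1), (1, 5, -4), (-4, 3, 2), (2, 5, -2)
river cycle of g (length 10): (2, 5, -2), (-2, 3, 4), (4, 5, -1), (-1, 5, 4), (4, 3, -2), (-2, 5, 2), (2, 3, -4), (-4, 5, 1), (1, 5, -4), (-4, 3, 2)
cycles coincide ⇒ equivalent

yes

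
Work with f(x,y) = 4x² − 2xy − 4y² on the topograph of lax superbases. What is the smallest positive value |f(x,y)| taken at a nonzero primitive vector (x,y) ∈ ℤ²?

descent: ρ → (-4,2,4)  [lands on river]
river: ρ → (4,6,-2)
river: ρ → (-2,6,4)
river: ρ → (4,2,-4)
river: ρ → (-4,6,2)
river: ρ → (2,6,-4)
closes: descent 1, river 6
min |a| on river = 2

2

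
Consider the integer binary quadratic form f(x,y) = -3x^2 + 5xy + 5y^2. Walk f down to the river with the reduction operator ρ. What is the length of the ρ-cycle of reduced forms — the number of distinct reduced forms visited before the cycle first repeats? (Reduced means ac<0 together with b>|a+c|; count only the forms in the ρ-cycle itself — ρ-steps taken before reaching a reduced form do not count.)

D = 85, ⌊√D⌋ = 9
river: ρ → (5,5,-3)
river: ρ → (-3,7,3)
river: ρ → (3,5,-5)
river: ρ → (-5,5,3)
river: ρ → (3,7,-3)
river: ρ → (-3,5,5)
ρ-cycle length = 6 (tail of 0 descent steps not counted)

6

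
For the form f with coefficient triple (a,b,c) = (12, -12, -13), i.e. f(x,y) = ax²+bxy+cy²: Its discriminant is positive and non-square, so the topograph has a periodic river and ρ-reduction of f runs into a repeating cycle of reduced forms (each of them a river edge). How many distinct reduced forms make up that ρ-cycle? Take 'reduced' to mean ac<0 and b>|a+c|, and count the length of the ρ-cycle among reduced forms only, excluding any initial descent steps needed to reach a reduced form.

D = 768, ⌊√D⌋ = 27
descent: ρ → (-13,12,12)  [lands on river]
river: ρ → (12,12,-13)
river: ρ → (-13,14,11)
river: ρ → (11,8,-16)
river: ρ → (-16,24,3)
river: ρ → (3,24,-16)
river: ρ → (-16,8,11)
river: ρ → (11,14,-13)
ρ-cycle length = 8 (tail of 1 descent step not counted)

8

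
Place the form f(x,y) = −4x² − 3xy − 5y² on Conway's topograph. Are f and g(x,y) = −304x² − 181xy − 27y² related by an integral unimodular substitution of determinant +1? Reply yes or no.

D₁ = -71, D₂ = -71
f is negative-definite; reduce −f:
−f: reduced (well bottom): (4,3,5) with a≤c, −a<b≤a
flip sign back: reduced form of f is (-4,-3,-5)
g is negative-definite; reduce −g:
−g: flip: (304,181,27)→(27,-181,304)
−g: translate: b→-19 (≡-181 mod 54), so (27,-181,304)→(27,-19,4)
−g: flip: (27,-19,4)→(4,19,27)
−g: translate: b→3 (≡19 mod 8), so (4,19,27)→(4,3,5)
−g: reduced (well bottom): (4,3,5) with a≤c, −a<b≤a
flip sign back: reduced form of g is (-4,-3,-5)
reduced forms (-4, -3, -5) vs (-4, -3, -5) ⇒ equivalent

yes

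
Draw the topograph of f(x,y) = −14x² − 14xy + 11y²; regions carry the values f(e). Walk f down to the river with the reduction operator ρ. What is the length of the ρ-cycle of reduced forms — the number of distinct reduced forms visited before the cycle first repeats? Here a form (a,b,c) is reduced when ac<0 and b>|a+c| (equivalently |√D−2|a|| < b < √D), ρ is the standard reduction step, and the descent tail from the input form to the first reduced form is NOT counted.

D = 812, ⌊√D⌋ = 28
descent: ρ → (11,14,-14)  [lands on river]
river: ρ → (-14,14,11)
river: ρ → (11,8,-17)
river: ρ → (-17,26,2)
river: ρ → (2,26,-17)
river: ρ → (-17,8,11)
ρ-cycle length = 6 (tail of 1 descent step not counted)

6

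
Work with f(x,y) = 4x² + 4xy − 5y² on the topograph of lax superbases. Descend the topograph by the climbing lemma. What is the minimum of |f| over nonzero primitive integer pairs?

river: ρ → (-5,6,3)
river: ρ → (3,6,-5)
river: ρ → (-5,4,4)
river: ρ → (4,4,-5)
closes: descent 0, river 4
min |a| on river = 3

3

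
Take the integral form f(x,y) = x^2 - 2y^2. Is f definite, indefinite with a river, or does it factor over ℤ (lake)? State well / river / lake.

D = b²−4ac = 0² − 4·1·(-2) = 8
D > 0 non-square ⇒ indefinite ⇒ periodic river

river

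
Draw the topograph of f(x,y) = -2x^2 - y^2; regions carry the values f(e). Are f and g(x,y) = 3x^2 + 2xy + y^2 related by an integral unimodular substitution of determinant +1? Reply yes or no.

D₁ = -8, D₂ = -8
f is negative-definite; reduce −f:
−f: flip: (2,0,1)→(1,0,2)
−f: reduced (well bottom): (1,0,2) with a≤c, −a<b≤a
flip sign back: reduced form of f is (-1,0,-2)
g: flip: (3,2,1)→(1,-2,3)
g: translate: b→0 (≡-2 mod 2), so (1,-2,3)→(1,0,2)
g: reduced (well bottom): (1,0,2) with a≤c, −a<b≤a
reduced forms (-1, 0, -2) vs (1, 0, 2) ⇒ inequivalent

no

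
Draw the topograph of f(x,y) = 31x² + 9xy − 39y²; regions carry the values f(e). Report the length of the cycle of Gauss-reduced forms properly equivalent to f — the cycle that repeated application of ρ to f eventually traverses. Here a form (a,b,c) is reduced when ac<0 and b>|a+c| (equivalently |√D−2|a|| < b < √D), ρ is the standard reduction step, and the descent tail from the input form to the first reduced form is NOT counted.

D = 4917, ⌊√D⌋ = 70
river: ρ → (-39,69,1)
river: ρ → (1,69,-39)
river: ρ → (-39,9,31)
river: ρ → (31,53,-17)
river: ρ → (-17,49,37)
river: ρ → (37,25,-29)
river: ρ → (-29,33,33)
river: ρ → (33,33,-29)
river: ρ → (-29,25,37)
river: ρ → (37,49,-17)
river: ρ → (-17,53,31)
river: ρ → (31,9,-39)
ρ-cycle length = 12 (tail of 0 descent steps not counted)

12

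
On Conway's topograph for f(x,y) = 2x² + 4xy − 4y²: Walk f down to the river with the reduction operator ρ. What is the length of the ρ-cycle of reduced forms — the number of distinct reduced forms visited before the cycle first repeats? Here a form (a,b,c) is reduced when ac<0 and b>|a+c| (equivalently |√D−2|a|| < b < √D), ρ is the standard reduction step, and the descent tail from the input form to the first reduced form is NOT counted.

D = 48, ⌊√D⌋ = 6
river: ρ → (-4,4,2)
river: ρ → (2,4,-4)
ρ-cycle length = 2 (tail of 0 descent steps not counted)

2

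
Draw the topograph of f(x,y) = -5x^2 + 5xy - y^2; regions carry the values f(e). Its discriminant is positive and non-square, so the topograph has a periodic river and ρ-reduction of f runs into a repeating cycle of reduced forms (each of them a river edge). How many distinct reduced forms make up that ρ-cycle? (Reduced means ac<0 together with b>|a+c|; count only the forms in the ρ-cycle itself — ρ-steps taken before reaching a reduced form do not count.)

D = 5, ⌊√D⌋ = 2
descent: ρ → (-1,1,1)  [lands on river]
river: ρ → (1,1,-1)
ρ-cycle length = 2 (tail of 1 descent step not counted)

2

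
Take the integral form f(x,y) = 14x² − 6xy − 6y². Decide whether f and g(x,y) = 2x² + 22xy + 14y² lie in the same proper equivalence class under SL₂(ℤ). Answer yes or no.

D₁ = 372, D₂ = 372
river cycle of f (length 2): (-6, 18, 2), (2, 18, -6)
river cycle of g (length 2): (-6, 18, 2), (2, 18, -6)
cycles coincide ⇒ equivalent

yes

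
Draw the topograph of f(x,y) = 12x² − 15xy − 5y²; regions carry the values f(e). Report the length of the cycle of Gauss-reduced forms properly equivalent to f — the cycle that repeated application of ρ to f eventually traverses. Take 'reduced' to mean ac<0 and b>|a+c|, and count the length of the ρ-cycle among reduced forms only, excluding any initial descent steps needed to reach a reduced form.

D = 465, ⌊√D⌋ = 21
descent: ρ → (-5,15,12)  [lands on river]
river: ρ → (12,9,-8)
river: ρ → (-8,7,13)
river: ρ → (13,19,-2)
river: ρ → (-2,21,3)
river: ρ → (3,21,-2)
river: ρ → (-2,19,13)
river: ρ → (13,7,-8)
river: ρ → (-8,9,12)
river: ρ → (12,15,-5)
ρ-cycle length = 10 (tail of 1 descent step not counted)

10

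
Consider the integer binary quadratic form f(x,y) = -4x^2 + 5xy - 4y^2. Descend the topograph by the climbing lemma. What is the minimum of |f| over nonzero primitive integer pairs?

translate: b→3 (≡-5 mod 8), so (4,-5,4)→(4,3,3)
flip: (4,3,3)→(3,-3,4)
translate: b→3 (≡-3 mod 6), so (3,-3,4)→(3,3,4)
reduced (well bottom): (3,3,4) with a≤c, −a<b≤a
well minimum |f| = |-3| = 3 (negative-definite)

3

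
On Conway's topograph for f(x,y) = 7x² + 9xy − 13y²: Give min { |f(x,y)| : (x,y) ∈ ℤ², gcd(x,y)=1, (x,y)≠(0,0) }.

river: ρ → (-13,17,3)
river: ρ → (3,19,-7)
river: ρ → (-7,9,13)
river: ρ → (13,17,-3)
river: ρ → (-3,19,7)
river: ρ → (7,9,-13)
closes: descent 0, river 6
min |a| on river = 3

3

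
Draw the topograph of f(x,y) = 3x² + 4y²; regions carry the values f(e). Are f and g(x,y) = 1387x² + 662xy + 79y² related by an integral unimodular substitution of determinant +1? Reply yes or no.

D₁ = -48, D₂ = -48
f: reduced (well bottom): (3,0,4) with a≤c, −a<b≤a
g: flip: (1387,662,79)→(79,-662,1387)
g: translate: b→-30 (≡-662 mod 158), so (79,-662,1387)→(79,-30,3)
g: flip: (79,-30,3)→(3,30,79)
g: translate: b→0 (≡30 mod 6), so (3,30,79)→(3,0,4)
g: reduced (well bottom): (3,0,4) with a≤c, −a<b≤a
reduced forms (3, 0, 4) vs (3, 0, 4) ⇒ equivalent

yes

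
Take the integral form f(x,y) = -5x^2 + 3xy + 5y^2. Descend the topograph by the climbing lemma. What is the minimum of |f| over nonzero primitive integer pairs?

river: ρ → (5,7,-3)
river: ρ → (-3,5,7)
river: ρ → (7,9,-1)
river: ρ → (-1,9,7)
river: ρ → (7,5,-3)
river: ρ → (-3,7,5)
river: ρ → (5,3,-5)
river: ρ → (-5,7,3)
river: ρ → (3,5,-7)
river: ρ → (-7,9,1)
river: ρ → (1,9,-7)
river: ρ → (-7,5,3)
river: ρ → (3,7,-5)
river: ρ → (-5,3,5)
closes: descent 0, river 14
min |a| on river = 1

1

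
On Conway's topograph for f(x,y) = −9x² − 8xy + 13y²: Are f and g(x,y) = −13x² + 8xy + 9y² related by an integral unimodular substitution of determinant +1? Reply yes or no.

D₁ = 532, D₂ = 532
river cycle of f (length 16): (13, 8, -9), (-9, 10, 12), (12, 14, -7), (-7, 14, 12), (12, 10, -9), (-9, 8, 13), (13, 18, -4), (-4, 22, 3), (3, 20, -11), (-11, 2, 12), … (6 more)
river cycle of g (length 16): (9, 10, -12), (-12, 14, 7), (7, 14, -12), (-12, 10, 9), (9, 8, -13), (-13, 18, 4), (4, 22, -3), (-3, 20, 11), (11, 2, -12), (-12, 22, 1), … (6 more)
cycles differ ⇒ inequivalent

no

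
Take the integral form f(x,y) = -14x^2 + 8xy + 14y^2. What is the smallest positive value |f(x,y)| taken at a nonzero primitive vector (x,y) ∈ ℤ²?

river: ρ → (14,20,-8)
river: ρ → (-8,28,2)
river: ρ → (2,28,-8)
river: ρ → (-8,20,14)
river: ρ → (14,8,-14)
river: ρ → (-14,20,8)
river: ρ → (8,28,-2)
river: ρ → (-2,28,8)
river: ρ → (8,20,-14)
river: ρ → (-14,8,14)
closes: descent 0, river 10
min |a| on river = 2

2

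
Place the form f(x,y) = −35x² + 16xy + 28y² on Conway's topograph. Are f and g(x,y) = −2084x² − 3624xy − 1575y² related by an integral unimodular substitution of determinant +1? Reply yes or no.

D₁ = 4176, D₂ = 4176
river cycle of f (length 20): (28, 40, -23), (-23, 52, 16), (16, 44, -35), (-35, 26, 25), (25, 24, -36), (-36, 48, 13), (13, 56, -20), (-20, 64, 1), (1, 64, -20), (-20, 56, 13), … (10 more)
river cycle of g (length 20): (-35, 16, 28), (28, 40, -23), (-23, 52, 16), (16, 44, -35), (-35, 26, 25), (25, 24, -36), (-36, 48, 13), (13, 56, -20), (-20, 64, 1), (1, 64, -20), … (10 more)
cycles coincide ⇒ equivalent

yes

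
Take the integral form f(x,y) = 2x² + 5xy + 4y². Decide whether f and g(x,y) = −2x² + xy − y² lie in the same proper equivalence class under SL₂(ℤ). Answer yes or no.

D₁ = -7, D₂ = -7
f: translate: b→1 (≡5 mod 4), so (2,5,4)→(2,1,1)
f: flip: (2,1,1)→(1,-1,2)
f: translate: b→1 (≡-1 mod 2), so (1,-1,2)→(1,1,2)
f: reduced (well bottom): (1,1,2) with a≤c, −a<b≤a
g is negative-definite; reduce −g:
−g: flip: (2,-1,1)→(1,1,2)
−g: reduced (well bottom): (1,1,2) with a≤c, −a<b≤a
flip sign back: reduced form of g is (-1,-1,-2)
reduced forms (1, 1, 2) vs (-1, -1, -2) ⇒ inequivalent

no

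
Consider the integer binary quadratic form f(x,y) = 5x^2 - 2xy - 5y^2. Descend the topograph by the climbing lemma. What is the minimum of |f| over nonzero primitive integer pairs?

descent: ρ → (-5,2,5)  [lands on river]
river: ρ → (5,8,-2)
river: ρ → (-2,8,5)
river: ρ → (5,2,-5)
river: ρ → (-5,8,2)
river: ρ → (2,8,-5)
closes: descent 1, river 6
min |a| on river = 2

2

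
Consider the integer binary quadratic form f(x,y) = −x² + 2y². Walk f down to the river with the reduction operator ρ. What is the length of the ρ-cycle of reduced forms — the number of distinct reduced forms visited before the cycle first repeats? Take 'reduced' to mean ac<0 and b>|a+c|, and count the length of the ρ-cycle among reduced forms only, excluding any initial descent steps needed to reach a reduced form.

D = 8, ⌊√D⌋ = 2
descent: ρ → (2,0,-1)
descent: ρ → (-1,2,1)  [lands on river]
river: ρ → (1,2,-1)
ρ-cycle length = 2 (tail of 2 descent steps not counted)

2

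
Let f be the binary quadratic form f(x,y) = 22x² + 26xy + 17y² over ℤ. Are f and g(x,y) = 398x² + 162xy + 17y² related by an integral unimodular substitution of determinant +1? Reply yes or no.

D₁ = -820, D₂ = -820
f: translate: b→-18 (≡26 mod 44), so (22,26,17)→(22,-18,13)
f: flip: (22,-18,13)→(13,18,22)
f: translate: b→-8 (≡18 mod 26), so (13,18,22)→(13,-8,17)
f: reduced (well bottom): (13,-8,17) with a≤c, −a<b≤a
g: flip: (398,162,17)→(17,-162,398)
g: translate: b→8 (≡-162 mod 34), so (17,-162,398)→(17,8,13)
g: flip: (17,8,13)→(13,-8,17)
g: reduced (well bottom): (13,-8,17) with a≤c, −a<b≤a
reduced forms (13, -8, 17) vs (13, -8, 17) ⇒ equivalent

yes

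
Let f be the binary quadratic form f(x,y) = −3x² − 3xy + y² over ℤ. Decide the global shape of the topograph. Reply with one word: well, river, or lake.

D = b²−4ac = (-3)² − 4·(-3)·1 = 21
D > 0 non-square ⇒ indefinite ⇒ periodic river

river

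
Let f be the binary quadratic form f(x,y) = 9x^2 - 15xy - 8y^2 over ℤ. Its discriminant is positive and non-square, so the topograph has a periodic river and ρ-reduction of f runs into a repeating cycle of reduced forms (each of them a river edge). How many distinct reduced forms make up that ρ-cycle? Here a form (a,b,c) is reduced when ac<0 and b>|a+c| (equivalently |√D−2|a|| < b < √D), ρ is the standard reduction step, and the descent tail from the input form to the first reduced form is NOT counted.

D = 513, ⌊√D⌋ = 22
descent: ρ → (-8,15,9)  [lands on river]
river: ρ → (9,21,-2)
river: ρ → (-2,19,19)
river: ρ → (19,19,-2)
river: ρ → (-2,21,9)
river: ρ → (9,15,-8)
river: ρ → (-8,17,7)
river: ρ → (7,11,-14)
river: ρ → (-14,17,4)
river: ρ → (4,15,-18)
river: ρ → (-18,21,1)
river: ρ → (1,21,-18)
river: ρ → (-18,15,4)
river: ρ → (4,17,-14)
river: ρ → (-14,11,7)
river: ρ → (7,17,-8)
ρ-cycle length = 16 (tail of 1 descent step not counted)

16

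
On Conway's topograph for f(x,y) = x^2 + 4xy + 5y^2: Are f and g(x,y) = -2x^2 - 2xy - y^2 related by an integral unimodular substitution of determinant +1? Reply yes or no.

D₁ = -4, D₂ = -4
f: translate: b→0 (≡4 mod 2), so (1,4,5)→(1,0,1)
f: reduced (well bottom): (1,0,1) with a≤c, −a<b≤a
g is negative-definite; reduce −g:
−g: flip: (2,2,1)→(1,-2,2)
−g: translate: b→0 (≡-2 mod 2), so (1,-2,2)→(1,0,1)
−g: reduced (well bottom): (1,0,1) with a≤c, −a<b≤a
flip sign back: reduced form of g is (-1,0,-1)
reduced forms (1, 0, 1) vs (-1, 0, -1) ⇒ inequivalent

no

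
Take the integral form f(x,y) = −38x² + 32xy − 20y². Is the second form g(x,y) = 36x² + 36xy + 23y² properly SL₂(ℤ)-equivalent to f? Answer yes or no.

D₁ = -2016, D₂ = -2016
f is negative-definite; reduce −f:
−f: flip: (38,-32,20)→(20,32,38)
−f: translate: b→-8 (≡32 mod 40), so (20,32,38)→(20,-8,26)
−f: reduced (well bottom): (20,-8,26) with a≤c, −a<b≤a
flip sign back: reduced form of f is (-20,8,-26)
g: flip: (36,36,23)→(23,-36,36)
g: translate: b→10 (≡-36 mod 46), so (23,-36,36)→(23,10,23)
g: reduced (well bottom): (23,10,23) with a≤c, −a<b≤a
reduced forms (-20, 8, -26) vs (23, 10, 23) ⇒ inequivalent

no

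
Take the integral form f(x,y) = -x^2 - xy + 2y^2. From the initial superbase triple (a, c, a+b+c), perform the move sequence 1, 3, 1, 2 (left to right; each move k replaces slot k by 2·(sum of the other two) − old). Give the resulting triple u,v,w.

start (-1,2,0) = (f(1,0),f(0,1),f(1,1))
replace slot 1: 2·(2+0) − (-1) = 5 → (5,2,0)
replace slot 3: 2·(5+2) − 0 = 14 → (5,2,14)
replace slot 1: 2·(2+14) − 5 = 27 → (27,2,14)
replace slot 2: 2·(27+14) − 2 = 80 → (27,80,14)

27,80,14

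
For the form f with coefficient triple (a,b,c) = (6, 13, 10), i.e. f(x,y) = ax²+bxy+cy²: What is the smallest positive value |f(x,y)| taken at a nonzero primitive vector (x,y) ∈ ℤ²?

translate: b→1 (≡13 mod 12), so (6,13,10)→(6,1,3)
flip: (6,1,3)→(3,-1,6)
reduced (well bottom): (3,-1,6) with a≤c, −a<b≤a
well minimum = a = 3

3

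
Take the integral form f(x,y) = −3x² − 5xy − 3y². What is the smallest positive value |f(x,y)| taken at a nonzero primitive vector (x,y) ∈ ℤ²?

translate: b→-1 (≡5 mod 6), so (3,5,3)→(3,-1,1)
flip: (3,-1,1)→(1,1,3)
reduced (well bottom): (1,1,3) with a≤c, −a<b≤a
well minimum |f| = |-1| = 1 (negative-definite)

1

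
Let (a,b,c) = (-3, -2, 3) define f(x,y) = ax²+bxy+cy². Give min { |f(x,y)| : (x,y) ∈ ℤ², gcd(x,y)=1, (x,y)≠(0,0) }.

descent: ρ → (3,2,-3)  [lands on river]
river: ρ → (-3,4,2)
river: ρ → (2,4,-3)
river: ρ → (-3,2,3)
river: ρ → (3,4,-2)
river: ρ → (-2,4,3)
closes: descent 1, river 6
min |a| on river = 2

2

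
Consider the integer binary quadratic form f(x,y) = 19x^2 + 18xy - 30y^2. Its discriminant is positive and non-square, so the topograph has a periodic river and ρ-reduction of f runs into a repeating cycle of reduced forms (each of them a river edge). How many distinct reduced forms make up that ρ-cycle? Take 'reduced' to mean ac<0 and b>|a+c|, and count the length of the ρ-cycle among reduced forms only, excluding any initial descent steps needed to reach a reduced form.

D = 2604, ⌊√D⌋ = 51
river: ρ → (-30,42,7)
river: ρ → (7,42,-30)
river: ρ → (-30,18,19)
river: ρ → (19,20,-29)
river: ρ → (-29,38,10)
river: ρ → (10,42,-21)
river: ρ → (-21,42,10)
river: ρ → (10,38,-29)
river: ρ → (-29,20,19)
river: ρ → (19,18,-30)
ρ-cycle length = 10 (tail of 0 descent steps not counted)

10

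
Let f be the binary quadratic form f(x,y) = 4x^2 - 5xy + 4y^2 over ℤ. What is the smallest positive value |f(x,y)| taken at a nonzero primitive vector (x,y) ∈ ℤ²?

translate: b→3 (≡-5 mod 8), so (4,-5,4)→(4,3,3)
flip: (4,3,3)→(3,-3,4)
translate: b→3 (≡-3 mod 6), so (3,-3,4)→(3,3,4)
reduced (well bottom): (3,3,4) with a≤c, −a<b≤a
well minimum = a = 3

3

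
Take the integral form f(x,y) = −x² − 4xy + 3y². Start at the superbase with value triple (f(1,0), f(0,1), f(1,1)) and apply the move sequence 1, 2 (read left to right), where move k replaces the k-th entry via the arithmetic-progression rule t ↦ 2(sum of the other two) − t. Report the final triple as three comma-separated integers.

start (-1,3,-2) = (f(1,0),f(0,1),f(1,1))
replace slot 1: 2·(3+(-2)) − (-1) = 3 → (3,3,-2)
replace slot 2: 2·(3+(-2)) − 3 = -1 → (3,-1,-2)

3,-1,-2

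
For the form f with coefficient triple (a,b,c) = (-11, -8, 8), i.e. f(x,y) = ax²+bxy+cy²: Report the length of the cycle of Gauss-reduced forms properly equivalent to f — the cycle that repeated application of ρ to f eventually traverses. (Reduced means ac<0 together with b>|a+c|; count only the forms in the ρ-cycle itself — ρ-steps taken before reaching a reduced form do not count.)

D = 416, ⌊√D⌋ = 20
descent: ρ → (8,8,-11)  [lands on river]
river: ρ → (-11,14,5)
river: ρ → (5,16,-8)
river: ρ → (-8,16,5)
river: ρ → (5,14,-11)
river: ρ → (-11,8,8)
ρ-cycle length = 6 (tail of 1 descent step not counted)

6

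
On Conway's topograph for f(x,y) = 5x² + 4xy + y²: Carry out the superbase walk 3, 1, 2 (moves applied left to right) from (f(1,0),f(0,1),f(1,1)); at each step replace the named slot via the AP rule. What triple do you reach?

start (5,1,10) = (f(1,0),f(0,1),f(1,1))
replace slot 3: 2·(5+1) − 10 = 2 → (5,1,2)
replace slot 1: 2·(1+2) − 5 = 1 → (1,1,2)
replace slot 2: 2·(1+2) − 1 = 5 → (1,5,2)

1,5,2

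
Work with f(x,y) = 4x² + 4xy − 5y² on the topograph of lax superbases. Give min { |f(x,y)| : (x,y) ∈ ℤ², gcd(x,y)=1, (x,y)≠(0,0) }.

river: ρ → (-5,6,3)
river: ρ → (3,6,-5)
river: ρ → (-5,4,4)
river: ρ → (4,4,-5)
closes: descent 0, river 4
min |a| on river = 3

3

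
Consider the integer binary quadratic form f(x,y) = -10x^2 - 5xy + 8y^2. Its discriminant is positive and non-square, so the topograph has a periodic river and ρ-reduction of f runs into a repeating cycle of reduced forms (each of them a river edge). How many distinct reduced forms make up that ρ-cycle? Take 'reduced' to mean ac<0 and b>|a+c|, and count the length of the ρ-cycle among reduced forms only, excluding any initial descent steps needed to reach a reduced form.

D = 345, ⌊√D⌋ = 18
descent: ρ → (8,5,-10)  [lands on river]
river: ρ → (-10,15,3)
river: ρ → (3,15,-10)
river: ρ → (-10,5,8)
river: ρ → (8,11,-7)
river: ρ → (-7,17,2)
river: ρ → (2,15,-15)
river: ρ → (-15,15,2)
river: ρ → (2,17,-7)
river: ρ → (-7,11,8)
ρ-cycle length = 10 (tail of 1 descent step not counted)

10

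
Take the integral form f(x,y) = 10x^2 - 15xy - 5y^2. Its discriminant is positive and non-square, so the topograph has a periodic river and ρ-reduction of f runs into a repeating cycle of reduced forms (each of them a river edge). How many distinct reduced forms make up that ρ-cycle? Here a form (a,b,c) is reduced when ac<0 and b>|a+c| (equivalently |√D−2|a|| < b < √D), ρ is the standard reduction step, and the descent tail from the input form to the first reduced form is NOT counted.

D = 425, ⌊√D⌋ = 20
descent: ρ → (-5,15,10)  [lands on river]
river: ρ → (10,5,-10)
river: ρ → (-10,15,5)
river: ρ → (5,15,-10)
river: ρ → (-10,5,10)
river: ρ → (10,15,-5)
ρ-cycle length = 6 (tail of 1 descent step not counted)

6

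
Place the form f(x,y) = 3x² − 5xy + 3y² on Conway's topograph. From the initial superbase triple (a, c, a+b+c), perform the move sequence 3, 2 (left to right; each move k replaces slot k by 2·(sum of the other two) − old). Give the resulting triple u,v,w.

start (3,3,1) = (f(1,0),f(0,1),f(1,1))
replace slot 3: 2·(3+3) − 1 = 11 → (3,3,11)
replace slot 2: 2·(3+11) − 3 = 25 → (3,25,11)

3,25,11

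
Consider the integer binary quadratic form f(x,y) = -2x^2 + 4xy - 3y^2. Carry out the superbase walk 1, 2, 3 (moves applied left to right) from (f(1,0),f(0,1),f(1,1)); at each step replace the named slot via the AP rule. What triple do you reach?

start (-2,-3,-1) = (f(1,0),f(0,1),f(1,1))
replace slot 1: 2·((-3)+(-1)) − (-2) = -6 → (-6,-3,-1)
replace slot 2: 2·((-6)+(-1)) − (-3) = -11 → (-6,-11,-1)
replace slot 3: 2·((-6)+(-11)) − (-1) = -33 → (-6,-11,-33)

-6,-11,-33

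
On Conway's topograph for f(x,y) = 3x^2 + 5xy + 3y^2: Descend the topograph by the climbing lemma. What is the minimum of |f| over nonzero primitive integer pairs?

translate: b→-1 (≡5 mod 6), so (3,5,3)→(3,-1,1)
flip: (3,-1,1)→(1,1,3)
reduced (well bottom): (1,1,3) with a≤c, −a<b≤a
well minimum = a = 1

1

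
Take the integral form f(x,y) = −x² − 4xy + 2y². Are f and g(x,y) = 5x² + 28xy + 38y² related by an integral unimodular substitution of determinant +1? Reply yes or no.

D₁ = 24, D₂ = 24
river cycle of f (length 2): (2, 4, -1), (-1, 4, 2)
river cycle of g (length 2): (-1, 4, 2), (2, 4, -1)
cycles coincide ⇒ equivalent

yes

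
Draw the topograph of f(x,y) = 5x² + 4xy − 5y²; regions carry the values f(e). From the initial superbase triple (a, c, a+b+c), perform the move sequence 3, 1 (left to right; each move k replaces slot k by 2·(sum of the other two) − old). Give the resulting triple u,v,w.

start (5,-5,4) = (f(1,0),f(0,1),f(1,1))
replace slot 3: 2·(5+(-5)) − 4 = -4 → (5,-5,-4)
replace slot 1: 2·((-5)+(-4)) − 5 = -23 → (-23,-5,-4)

-23,-5,-4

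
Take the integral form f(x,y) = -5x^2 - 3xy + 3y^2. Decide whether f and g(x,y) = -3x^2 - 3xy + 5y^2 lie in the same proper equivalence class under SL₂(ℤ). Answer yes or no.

D₁ = 69, D₂ = 69
river cycle of f (length 4): (3, 3, -5), (-5, 7, 1), (1, 7, -5), (-5, 3, 3)
river cycle of g (length 4): (5, 3, -3), (-3, 3, 5), (5, 7, -1), (-1, 7, 5)
cycles differ ⇒ inequivalent

no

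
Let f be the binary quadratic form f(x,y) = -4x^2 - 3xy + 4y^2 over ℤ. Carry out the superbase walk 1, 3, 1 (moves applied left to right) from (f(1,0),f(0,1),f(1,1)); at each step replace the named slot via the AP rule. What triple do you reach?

start (-4,4,-3) = (f(1,0),f(0,1),f(1,1))
replace slot 1: 2·(4+(-3)) − (-4) = 6 → (6,4,-3)
replace slot 3: 2·(6+4) − (-3) = 23 → (6,4,23)
replace slot 1: 2·(4+23) − 6 = 48 → (48,4,23)

48,4,23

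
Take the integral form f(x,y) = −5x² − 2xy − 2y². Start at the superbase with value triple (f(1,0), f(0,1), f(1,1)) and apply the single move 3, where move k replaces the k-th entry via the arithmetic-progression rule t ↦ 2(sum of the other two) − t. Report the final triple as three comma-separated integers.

start (-5,-2,-9) = (f(1,0),f(0,1),f(1,1))
replace slot 3: 2·((-5)+(-2)) − (-9) = -5 → (-5,-2,-5)

-5,-2,-5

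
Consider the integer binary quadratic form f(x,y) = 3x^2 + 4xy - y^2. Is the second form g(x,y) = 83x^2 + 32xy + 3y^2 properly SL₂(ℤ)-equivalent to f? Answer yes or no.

D₁ = 28, D₂ = 28
river cycle of f (length 4): (-1, 4, 3), (3, 2, -2), (-2, 2, 3), (3, 4, -1)
river cycle of g (length 4): (3, 4, -1), (-1, 4, 3), (3, 2, -2), (-2, 2, 3)
cycles coincide ⇒ equivalent

yes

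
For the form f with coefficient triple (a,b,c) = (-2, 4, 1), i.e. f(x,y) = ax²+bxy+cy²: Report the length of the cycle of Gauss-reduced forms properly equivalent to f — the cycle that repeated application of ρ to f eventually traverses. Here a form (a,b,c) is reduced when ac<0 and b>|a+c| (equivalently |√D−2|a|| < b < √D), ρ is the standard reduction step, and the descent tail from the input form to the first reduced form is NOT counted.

D = 24, ⌊√D⌋ = 4
river: ρ → (1,4,-2)
river: ρ → (-2,4,1)
ρ-cycle length = 2 (tail of 0 descent steps not counted)

2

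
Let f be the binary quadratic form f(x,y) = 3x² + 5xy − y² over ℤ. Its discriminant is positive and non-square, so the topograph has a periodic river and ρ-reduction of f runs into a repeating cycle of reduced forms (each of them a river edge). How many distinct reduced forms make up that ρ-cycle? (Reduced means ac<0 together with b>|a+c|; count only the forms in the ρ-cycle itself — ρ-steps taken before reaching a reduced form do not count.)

D = 37, ⌊√D⌋ = 6
river: ρ → (-1,5,3)
river: ρ → (3,1,-3)
river: ρ → (-3,5,1)
river: ρ → (1,5,-3)
river: ρ → (-3,1,3)
river: ρ → (3,5,-1)
ρ-cycle length = 6 (tail of 0 descent steps not counted)

6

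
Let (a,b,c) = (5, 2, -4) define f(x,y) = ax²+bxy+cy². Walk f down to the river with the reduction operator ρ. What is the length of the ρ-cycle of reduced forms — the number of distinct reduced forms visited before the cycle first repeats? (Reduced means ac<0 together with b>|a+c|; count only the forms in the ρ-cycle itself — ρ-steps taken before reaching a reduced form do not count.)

D = 84, ⌊√D⌋ = 9
river: ρ → (-4,6,3)
river: ρ → (3,6,-4)
river: ρ → (-4,2,5)
river: ρ → (5,8,-1)
river: ρ → (-1,8,5)
river: ρ → (5,2,-4)
ρ-cycle length = 6 (tail of 0 descent steps not counted)

6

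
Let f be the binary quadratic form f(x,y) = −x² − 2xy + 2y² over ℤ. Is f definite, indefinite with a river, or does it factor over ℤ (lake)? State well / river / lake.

D = b²−4ac = (-2)² − 4·(-1)·2 = 12
D > 0 non-square ⇒ indefinite ⇒ periodic river

river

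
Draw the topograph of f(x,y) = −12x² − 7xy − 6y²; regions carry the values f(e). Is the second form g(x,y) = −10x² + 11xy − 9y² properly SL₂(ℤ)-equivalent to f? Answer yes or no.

D₁ = -239, D₂ = -239
f is negative-definite; reduce −f:
−f: flip: (12,7,6)→(6,-7,12)
−f: translate: b→5 (≡-7 mod 12), so (6,-7,12)→(6,5,11)
−f: reduced (well bottom): (6,5,11) with a≤c, −a<b≤a
flip sign back: reduced form of f is (-6,-5,-11)
g is negative-definite; reduce −g:
−g: translate: b→9 (≡-11 mod 20), so (10,-11,9)→(10,9,8)
−g: flip: (10,9,8)→(8,-9,10)
−g: translate: b→7 (≡-9 mod 16), so (8,-9,10)→(8,7,9)
−g: reduced (well bottom): (8,7,9) with a≤c, −a<b≤a
flip sign back: reduced form of g is (-8,-7,-9)
reduced forms (-6, -5, -11) vs (-8, -7, -9) ⇒ inequivalent

no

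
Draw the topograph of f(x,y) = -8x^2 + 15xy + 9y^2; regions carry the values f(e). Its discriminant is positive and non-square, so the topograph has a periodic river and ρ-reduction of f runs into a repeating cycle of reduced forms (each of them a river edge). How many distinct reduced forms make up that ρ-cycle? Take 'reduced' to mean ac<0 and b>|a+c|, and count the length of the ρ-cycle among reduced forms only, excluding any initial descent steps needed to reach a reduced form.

D = 513, ⌊√D⌋ = 22
river: ρ → (9,21,-2)
river: ρ → (-2,19,19)
river: ρ → (19,19,-2)
river: ρ → (-2,21,9)
river: ρ → (9,15,-8)
river: ρ → (-8,17,7)
river: ρ → (7,11,-14)
river: ρ → (-14,17,4)
river: ρ → (4,15,-18)
river: ρ → (-18,21,1)
river: ρ → (1,21,-18)
river: ρ → (-18,15,4)
river: ρ → (4,17,-14)
river: ρ → (-14,11,7)
river: ρ → (7,17,-8)
river: ρ → (-8,15,9)
ρ-cycle length = 16 (tail of 0 descent steps not counted)

16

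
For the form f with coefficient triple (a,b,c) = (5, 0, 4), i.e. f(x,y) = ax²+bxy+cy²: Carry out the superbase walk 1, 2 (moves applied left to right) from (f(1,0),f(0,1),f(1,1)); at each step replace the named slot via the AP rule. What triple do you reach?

start (5,4,9) = (f(1,0),f(0,1),f(1,1))
replace slot 1: 2·(4+9) − 5 = 21 → (21,4,9)
replace slot 2: 2·(21+9) − 4 = 56 → (21,56,9)

21,56,9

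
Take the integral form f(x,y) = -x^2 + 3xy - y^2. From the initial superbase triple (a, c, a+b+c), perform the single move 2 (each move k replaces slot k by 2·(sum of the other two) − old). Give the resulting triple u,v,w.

start (-1,-1,1) = (f(1,0),f(0,1),f(1,1))
replace slot 2: 2·((-1)+1) − (-1) = 1 → (-1,1,1)

-1,1,1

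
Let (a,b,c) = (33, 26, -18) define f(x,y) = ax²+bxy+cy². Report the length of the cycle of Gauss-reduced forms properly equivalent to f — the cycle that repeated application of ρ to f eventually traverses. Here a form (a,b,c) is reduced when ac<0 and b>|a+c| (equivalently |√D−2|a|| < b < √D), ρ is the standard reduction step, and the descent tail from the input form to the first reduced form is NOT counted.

D = 3052, ⌊√D⌋ = 55
river: ρ → (-18,46,13)
river: ρ → (13,32,-39)
river: ρ → (-39,46,6)
river: ρ → (6,50,-23)
river: ρ → (-23,42,14)
river: ρ → (14,42,-23)
river: ρ → (-23,50,6)
river: ρ → (6,46,-39)
river: ρ → (-39,32,13)
river: ρ → (13,46,-18)
river: ρ → (-18,26,33)
river: ρ → (33,40,-11)
river: ρ → (-11,48,17)
river: ρ → (17,54,-2)
river: ρ → (-2,54,17)
river: ρ → (17,48,-11)
river: ρ → (-11,40,33)
river: ρ → (33,26,-18)
ρ-cycle length = 18 (tail of 0 descent steps not counted)

18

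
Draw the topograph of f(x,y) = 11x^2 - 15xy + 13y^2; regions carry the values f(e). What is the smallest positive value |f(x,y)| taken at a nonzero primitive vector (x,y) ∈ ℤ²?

translate: b→7 (≡-15 mod 22), so (11,-15,13)→(11,7,9)
flip: (11,7,9)→(9,-7,11)
reduced (well bottom): (9,-7,11) with a≤c, −a<b≤a
well minimum = a = 9

9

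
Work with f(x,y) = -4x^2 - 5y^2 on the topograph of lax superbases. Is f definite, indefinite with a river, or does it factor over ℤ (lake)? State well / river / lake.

D = b²−4ac = 0² − 4·(-4)·(-5) = -80
D < 0 ⇒ definite ⇒ every region one sign ⇒ single well

well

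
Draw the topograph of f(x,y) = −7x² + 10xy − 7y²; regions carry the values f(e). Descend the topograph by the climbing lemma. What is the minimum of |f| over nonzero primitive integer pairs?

translate: b→4 (≡-10 mod 14), so (7,-10,7)→(7,4,4)
flip: (7,4,4)→(4,-4,7)
translate: b→4 (≡-4 mod 8), so (4,-4,7)→(4,4,7)
reduced (well bottom): (4,4,7) with a≤c, −a<b≤a
well minimum |f| = |-4| = 4 (negative-definite)

4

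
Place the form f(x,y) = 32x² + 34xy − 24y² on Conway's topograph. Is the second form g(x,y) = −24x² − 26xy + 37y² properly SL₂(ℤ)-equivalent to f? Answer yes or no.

D₁ = 4228, D₂ = 4228
river cycle of f (length 38): (-24, 62, 4), (4, 58, -54), (-54, 50, 8), (8, 62, -12), (-12, 58, 18), (18, 50, -24), (-24, 46, 22), (22, 42, -28), (-28, 14, 36), (36, 58, -6), … (28 more)
river cycle of g (length 38): (37, 26, -24), (-24, 22, 39), (39, 56, -7), (-7, 56, 39), (39, 22, -24), (-24, 26, 37), (37, 48, -13), (-13, 56, 21), (21, 28, -41), (-41, 54, 8), … (28 more)
cycles differ ⇒ inequivalent

no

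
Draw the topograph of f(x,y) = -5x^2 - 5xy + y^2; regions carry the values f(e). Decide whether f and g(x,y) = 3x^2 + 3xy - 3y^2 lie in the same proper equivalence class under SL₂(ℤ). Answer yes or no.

D₁ = 45, D₂ = 45
river cycle of f (length 2): (1, 5, -5), (-5, 5, 1)
river cycle of g (length 2): (-3, 3, 3), (3, 3, -3)
cycles differ ⇒ inequivalent

no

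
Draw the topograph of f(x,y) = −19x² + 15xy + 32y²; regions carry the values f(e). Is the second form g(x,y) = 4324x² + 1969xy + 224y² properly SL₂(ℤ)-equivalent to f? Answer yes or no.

D₁ = 2657, D₂ = 2657
river cycle of f (length 50): (32, 49, -2), (-2, 51, 7), (7, 47, -16), (-16, 49, 4), (4, 47, -28), (-28, 9, 23), (23, 37, -14), (-14, 47, 8), (8, 49, -8), (-8, 47, 14), … (40 more)
river cycle of g (length 50): (32, 49, -2), (-2, 51, 7), (7, 47, -16), (-16, 49, 4), (4, 47, -28), (-28, 9, 23), (23, 37, -14), (-14, 47, 8), (8, 49, -8), (-8, 47, 14), … (40 more)
cycles coincide ⇒ equivalent

yes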